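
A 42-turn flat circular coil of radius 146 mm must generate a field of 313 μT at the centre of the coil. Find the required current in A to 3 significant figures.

I ≈ 1.73 A

For an N-turn coil, B = Nμ₀I/(2R) with R = 0.146 m, so I = 2RB/(Nμ₀) = 2 × 0.146 × 3.13×10⁻⁴ / (42 × 4π×10⁻⁷) = 1.73 A.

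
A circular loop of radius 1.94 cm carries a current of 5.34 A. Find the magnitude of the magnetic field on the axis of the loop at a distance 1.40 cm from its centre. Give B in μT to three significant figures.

On the axis of a circular loop, B = μ₀IR² / [2(R²+z²)^(3/2)].
R² + z² = (0.0194)² + (0.014)² = 0.0005724 m², and (R²+z²)^(3/2) = 1.37×10⁻⁵ m³.
B = (4π×10⁻⁷ × 5.34 × 0.0003764) / (2 × 1.37×10⁻⁵) = 9.22×10⁻⁵ T.

B ≈ 92.2 μT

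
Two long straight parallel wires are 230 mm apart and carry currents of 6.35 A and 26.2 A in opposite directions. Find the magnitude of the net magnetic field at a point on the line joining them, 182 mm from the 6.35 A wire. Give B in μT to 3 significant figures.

B ≈ 116 μT

Each long wire gives B = μ₀I/(2πd). Distances are d₁ = 0.182 m and d₂ = 0.048 m.
B₁ = 6.98×10⁻⁶ T, B₂ = 1.09×10⁻⁴ T.
Between antiparallel currents both contributions point the same way, so they add. B = B₁ + B₂ = 6.98×10⁻⁶ + 1.09×10⁻⁴ = 1.16×10⁻⁴ T.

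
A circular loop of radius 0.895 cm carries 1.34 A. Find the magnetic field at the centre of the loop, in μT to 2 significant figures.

At the centre of a circular loop the Biot–Savart law gives B = μ₀I/(2R).
B = (4π×10⁻⁷ × 1.34) / (2 × 0.00895) = 9.41×10⁻⁵ T.

B ≈ 94 μT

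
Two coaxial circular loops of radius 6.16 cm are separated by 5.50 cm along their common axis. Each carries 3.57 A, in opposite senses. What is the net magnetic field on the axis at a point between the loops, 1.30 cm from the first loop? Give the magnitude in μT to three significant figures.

Each loop contributes B = μ₀IR²/[2(R²+z²)^(3/2)] on the axis, with z measured from that loop.
Loop 1 (z = 0.013 m): B₁ = 3.41×10⁻⁵ T. Loop 2 (z = 0.042 m): B₂ = 2.05×10⁻⁵ T.
The fields oppose: B = |B₁ − B₂| = 1.36×10⁻⁵ T.

B ≈ 13.6 μT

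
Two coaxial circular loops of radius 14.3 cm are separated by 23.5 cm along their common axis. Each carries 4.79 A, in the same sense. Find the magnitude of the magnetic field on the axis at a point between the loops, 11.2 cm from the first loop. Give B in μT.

B ≈ 19.4 μT

Each loop contributes B = μ₀IR²/[2(R²+z²)^(3/2)] on the axis, with z measured from that loop.
Loop 1 (z = 0.112 m): B₁ = 1.03×10⁻⁵ T. Loop 2 (z = 0.123 m): B₂ = 9.17×10⁻⁶ T.
The fields add: B = B₁ + B₂ = 1.94×10⁻⁵ T.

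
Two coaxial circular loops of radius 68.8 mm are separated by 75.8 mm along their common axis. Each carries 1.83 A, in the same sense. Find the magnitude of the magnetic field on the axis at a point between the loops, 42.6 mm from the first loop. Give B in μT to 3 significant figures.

Each loop contributes B = μ₀IR²/[2(R²+z²)^(3/2)] on the axis, with z measured from that loop.
Loop 1 (z = 0.0426 m): B₁ = 1.03×10⁻⁵ T. Loop 2 (z = 0.0332 m): B₂ = 1.22×10⁻⁵ T.
The fields add: B = B₁ + B₂ = 2.25×10⁻⁵ T.

B ≈ 22.5 μT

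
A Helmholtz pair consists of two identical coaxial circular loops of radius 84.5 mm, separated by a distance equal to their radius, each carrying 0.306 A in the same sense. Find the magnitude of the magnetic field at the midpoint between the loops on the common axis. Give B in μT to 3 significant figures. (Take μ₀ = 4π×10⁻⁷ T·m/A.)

Each loop contributes B = μ₀IR²/[2(R²+z²)^(3/2)] on the axis, with z measured from that loop.
Loop 1 (z = 0.04225 m): B₁ = 1.63×10⁻⁶ T. Loop 2 (z = 0.04225 m): B₂ = 1.63×10⁻⁶ T.
The fields add: B = B₁ + B₂ = 3.26×10⁻⁶ T.

B ≈ 3.26 μT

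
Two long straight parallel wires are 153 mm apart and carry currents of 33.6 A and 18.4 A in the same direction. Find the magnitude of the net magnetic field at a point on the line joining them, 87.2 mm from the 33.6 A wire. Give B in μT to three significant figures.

Each long wire gives B = μ₀I/(2πd). Distances are d₁ = 0.0872 m and d₂ = 0.0658 m.
B₁ = 7.71×10⁻⁵ T, B₂ = 5.59×10⁻⁵ T.
Between parallel currents the two contributions point in opposite directions, so they subtract. B = |B₁ − B₂| = |7.71×10⁻⁵ − 5.59×10⁻⁵| = 2.11×10⁻⁵ T.

B ≈ 21.1 μT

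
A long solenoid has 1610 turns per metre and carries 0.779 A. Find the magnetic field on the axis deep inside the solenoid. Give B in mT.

B ≈ 1.58 mT

Inside a long solenoid, B = μ₀nI with n = 1610 turns/m.
B = 4π×10⁻⁷ × 1610 × 0.779 = 1.58×10⁻³ T.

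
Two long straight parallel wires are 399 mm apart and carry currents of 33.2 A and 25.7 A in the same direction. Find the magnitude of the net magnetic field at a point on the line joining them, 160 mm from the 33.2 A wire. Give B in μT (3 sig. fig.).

B ≈ 20.0 μT

Each long wire gives B = μ₀I/(2πd). Distances are d₁ = 0.16 m and d₂ = 0.239 m.
B₁ = 4.15×10⁻⁵ T, B₂ = 2.15×10⁻⁵ T.
Between parallel currents the two contributions point in opposite directions, so they subtract. B = |B₁ − B₂| = |4.15×10⁻⁵ − 2.15×10⁻⁵| = 2.00×10⁻⁵ T.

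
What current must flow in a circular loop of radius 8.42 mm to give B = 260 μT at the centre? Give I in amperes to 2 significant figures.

At the centre of a circular loop B = μ₀I/(2R), so I = 2RB/μ₀.
With R = 0.00842 m, I = 2 × 0.00842 × 2.60×10⁻⁴ / (4π×10⁻⁷) = 3.48 A.

I ≈ 3.5 A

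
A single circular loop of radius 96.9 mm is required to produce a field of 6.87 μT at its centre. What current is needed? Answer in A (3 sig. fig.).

At the centre of a circular loop B = μ₀I/(2R), so I = 2RB/μ₀.
With R = 0.0969 m, I = 2 × 0.0969 × 6.87×10⁻⁶ / (4π×10⁻⁷) = 1.06 A.

I ≈ 1.06 A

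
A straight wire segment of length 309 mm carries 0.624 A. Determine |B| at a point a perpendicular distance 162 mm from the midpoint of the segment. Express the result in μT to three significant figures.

B ≈ 0.532 μT

For a finite straight segment, B = (μ₀I/4πd)(sinθ₁ + sinθ₂), where θ₁, θ₂ are the angles from the perpendicular to each end.
The perpendicular from the point meets the wire at its midpoint, so each end is L/2 = 0.1545 m away along the wire.
sinθ₁ = 0.1545/√(0.1545²+0.162²) = 0.6902; sinθ₂ = 0.1545/√(0.1545²+0.162²) = 0.6902.
B = (4π×10⁻⁷ × 0.624) / (4π × 0.162) × (0.6902 + 0.6902) = 5.32×10⁻⁷ T.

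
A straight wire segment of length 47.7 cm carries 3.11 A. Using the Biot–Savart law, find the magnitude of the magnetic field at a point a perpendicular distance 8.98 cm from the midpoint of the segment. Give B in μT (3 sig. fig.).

For a finite straight segment, B = (μ₀I/4πd)(sinθ₁ + sinθ₂), where θ₁, θ₂ are the angles from the perpendicular to each end.
The perpendicular from the point meets the wire at its midpoint, so each end is L/2 = 0.2385 m away along the wire.
sinθ₁ = 0.2385/√(0.2385²+0.0898²) = 0.9359; sinθ₂ = 0.2385/√(0.2385²+0.0898²) = 0.9359.
B = (4π×10⁻⁷ × 3.11) / (4π × 0.0898) × (0.9359 + 0.9359) = 6.48×10⁻⁶ T.

B ≈ 6.48 μT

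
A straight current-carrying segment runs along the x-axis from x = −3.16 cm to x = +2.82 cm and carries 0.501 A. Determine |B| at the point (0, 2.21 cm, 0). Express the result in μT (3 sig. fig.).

B ≈ 3.64 μT

For a finite straight segment, B = (μ₀I/4πd)(sinθ₁ + sinθ₂), where θ₁, θ₂ are the angles from the perpendicular to each end.
The perpendicular distance is d = 0.0221 m; the end-offsets along the wire are a = 0.0316 m and b = 0.0282 m.
sinθ₁ = 0.0316/√(0.0316²+0.0221²) = 0.8195; sinθ₂ = 0.0282/√(0.0282²+0.0221²) = 0.7871.
B = (4π×10⁻⁷ × 0.501) / (4π × 0.0221) × (0.8195 + 0.7871) = 3.64×10⁻⁶ T.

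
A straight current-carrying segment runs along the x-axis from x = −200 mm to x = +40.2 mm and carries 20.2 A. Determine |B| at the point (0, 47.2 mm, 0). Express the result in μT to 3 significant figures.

B ≈ 69.4 μT

For a finite straight segment, B = (μ₀I/4πd)(sinθ₁ + sinθ₂), where θ₁, θ₂ are the angles from the perpendicular to each end.
The perpendicular distance is d = 0.0472 m; the end-offsets along the wire are a = 0.2 m and b = 0.0402 m.
sinθ₁ = 0.2/√(0.2²+0.0472²) = 0.9733; sinθ₂ = 0.0402/√(0.0402²+0.0472²) = 0.6484.
B = (4π×10⁻⁷ × 20.2) / (4π × 0.0472) × (0.9733 + 0.6484) = 6.94×10⁻⁵ T.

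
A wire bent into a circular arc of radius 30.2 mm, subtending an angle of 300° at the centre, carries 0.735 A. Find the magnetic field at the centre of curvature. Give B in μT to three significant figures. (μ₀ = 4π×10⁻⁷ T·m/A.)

B ≈ 12.7 μT

The Biot–Savart field of a circular arc at its centre is B = μ₀Iφ/(4πR), with φ = 5.236 rad.
B = (4π×10⁻⁷ × 0.735 × 5.236) / (4π × 0.0302) = 1.27×10⁻⁵ T.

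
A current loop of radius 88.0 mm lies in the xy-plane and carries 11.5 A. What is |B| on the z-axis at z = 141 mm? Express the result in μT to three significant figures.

B ≈ 12.2 μT

On the axis of a circular loop, B = μ₀IR² / [2(R²+z²)^(3/2)].
R² + z² = (0.088)² + (0.141)² = 0.02763 m², and (R²+z²)^(3/2) = 4.59×10⁻³ m³.
B = (4π×10⁻⁷ × 11.5 × 0.007744) / (2 × 4.59×10⁻³) = 1.22×10⁻⁵ T.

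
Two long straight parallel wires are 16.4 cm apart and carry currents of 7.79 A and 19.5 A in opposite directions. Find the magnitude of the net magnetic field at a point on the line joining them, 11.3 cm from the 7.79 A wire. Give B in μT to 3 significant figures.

Each long wire gives B = μ₀I/(2πd). Distances are d₁ = 0.113 m and d₂ = 0.051 m.
B₁ = 1.38×10⁻⁵ T, B₂ = 7.65×10⁻⁵ T.
Between antiparallel currents both contributions point the same way, so they add. B = B₁ + B₂ = 1.38×10⁻⁵ + 7.65×10⁻⁵ = 9.03×10⁻⁵ T.

B ≈ 90.3 μT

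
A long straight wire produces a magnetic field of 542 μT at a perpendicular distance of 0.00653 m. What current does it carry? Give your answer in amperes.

I ≈ 17.7 A

For a long straight wire B = μ₀I/(2πd), so I = 2πdB/μ₀.
I = 2π × 0.00653 × 5.42×10⁻⁴ / (4π×10⁻⁷) = 17.7 A.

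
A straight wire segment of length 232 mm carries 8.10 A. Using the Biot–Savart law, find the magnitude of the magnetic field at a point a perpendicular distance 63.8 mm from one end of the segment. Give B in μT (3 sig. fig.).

B ≈ 12.2 μT

For a finite straight segment, B = (μ₀I/4πd)(sinθ₁ + sinθ₂), where θ₁, θ₂ are the angles from the perpendicular to each end.
The perpendicular foot is at one end, so the two end-offsets along the wire are 0 and L = 0.232 m.
sinθ₁ = 0/√(0²+0.0638²) = 0.0000; sinθ₂ = 0.232/√(0.232²+0.0638²) = 0.9642.
B = (4π×10⁻⁷ × 8.10) / (4π × 0.0638) × (0.0000 + 0.9642) = 1.22×10⁻⁵ T.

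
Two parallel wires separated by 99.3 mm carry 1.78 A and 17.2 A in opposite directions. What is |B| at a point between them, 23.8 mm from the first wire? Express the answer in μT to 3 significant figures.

Each long wire gives B = μ₀I/(2πd). Distances are d₁ = 0.0238 m and d₂ = 0.0755 m.
B₁ = 1.50×10⁻⁵ T, B₂ = 4.56×10⁻⁵ T.
Between antiparallel currents both contributions point the same way, so they add. B = B₁ + B₂ = 1.50×10⁻⁵ + 4.56×10⁻⁵ = 6.05×10⁻⁵ T.

B ≈ 60.5 μT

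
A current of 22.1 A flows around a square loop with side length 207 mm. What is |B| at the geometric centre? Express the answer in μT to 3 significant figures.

Each side is a finite straight segment at perpendicular distance d = a/(2 tan(π/4)) = 0.1035 m from the centre, with end-angles ±π/4.
One side contributes B₁ = (μ₀I/4πd)·2 sin(π/4) = 3.02×10⁻⁵ T.
All 4 sides add in the same direction: B = 4 × 3.02×10⁻⁵ = 1.21×10⁻⁴ T.

B ≈ 121 μT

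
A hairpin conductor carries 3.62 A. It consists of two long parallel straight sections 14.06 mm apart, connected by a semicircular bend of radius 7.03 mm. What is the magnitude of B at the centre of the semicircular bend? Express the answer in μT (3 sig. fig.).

The semicircular arc contributes B_arc = μ₀I·π/(4πR) = μ₀I/(4R) = 1.62×10⁻⁴ T.
Each semi-infinite lead is at perpendicular distance R = 0.00703 m from the centre, with the perpendicular foot at its near end, so it contributes μ₀I/(4πR); both point the same way, together 1.03×10⁻⁴ T.
Arc and leads all point the same direction: B = 1.62×10⁻⁴ + 1.03×10⁻⁴ = 2.65×10⁻⁴ T.

B ≈ 265 μT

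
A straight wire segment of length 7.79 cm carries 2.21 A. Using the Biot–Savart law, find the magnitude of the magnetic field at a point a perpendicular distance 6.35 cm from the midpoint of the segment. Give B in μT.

For a finite straight segment, B = (μ₀I/4πd)(sinθ₁ + sinθ₂), where θ₁, θ₂ are the angles from the perpendicular to each end.
The perpendicular from the point meets the wire at its midpoint, so each end is L/2 = 0.03895 m away along the wire.
sinθ₁ = 0.03895/√(0.03895²+0.0635²) = 0.5229; sinθ₂ = 0.03895/√(0.03895²+0.0635²) = 0.5229.
B = (4π×10⁻⁷ × 2.21) / (4π × 0.0635) × (0.5229 + 0.5229) = 3.64×10⁻⁶ T.

B ≈ 3.64 μT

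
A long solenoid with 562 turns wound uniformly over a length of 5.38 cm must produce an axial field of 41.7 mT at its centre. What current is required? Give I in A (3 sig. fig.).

Inside a long solenoid B = μ₀nI with n = 1.045×10⁴ m⁻¹, so I = B/(μ₀n).
I = 4.17×10⁻² / (4π×10⁻⁷ × 1.045×10⁴) = 3.18 A.

I ≈ 3.18 A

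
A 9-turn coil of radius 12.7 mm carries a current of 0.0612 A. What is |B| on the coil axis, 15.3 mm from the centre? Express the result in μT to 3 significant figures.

For an N-turn flat coil, B = Nμ₀IR²/[2(R²+z²)^(3/2)] with R = 0.0127 m, z = 0.0153 m.
B = 9 × 7.89×10⁻⁷ T = 7.10×10⁻⁶ T.

B ≈ 7.10 μT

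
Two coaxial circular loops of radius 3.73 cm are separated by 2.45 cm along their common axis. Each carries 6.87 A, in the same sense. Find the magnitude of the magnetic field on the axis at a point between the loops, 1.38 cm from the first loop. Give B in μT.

Each loop contributes B = μ₀IR²/[2(R²+z²)^(3/2)] on the axis, with z measured from that loop.
Loop 1 (z = 0.0138 m): B₁ = 9.55×10⁻⁵ T. Loop 2 (z = 0.0107 m): B₂ = 1.03×10⁻⁴ T.
The fields add: B = B₁ + B₂ = 1.98×10⁻⁴ T.

B ≈ 198 μT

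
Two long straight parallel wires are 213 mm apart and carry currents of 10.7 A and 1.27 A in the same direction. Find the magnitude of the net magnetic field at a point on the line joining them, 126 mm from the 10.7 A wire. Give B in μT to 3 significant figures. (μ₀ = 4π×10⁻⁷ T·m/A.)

B ≈ 14.1 μT

Each long wire gives B = μ₀I/(2πd). Distances are d₁ = 0.126 m and d₂ = 0.087 m.
B₁ = 1.70×10⁻⁵ T, B₂ = 2.92×10⁻⁶ T.
Between parallel currents the two contributions point in opposite directions, so they subtract. B = |B₁ − B₂| = |1.70×10⁻⁵ − 2.92×10⁻⁶| = 1.41×10⁻⁵ T.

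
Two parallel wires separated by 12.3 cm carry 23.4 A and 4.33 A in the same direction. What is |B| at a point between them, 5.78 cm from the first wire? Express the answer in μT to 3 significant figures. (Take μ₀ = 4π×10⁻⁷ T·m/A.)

B ≈ 67.7 μT

Each long wire gives B = μ₀I/(2πd). Distances are d₁ = 0.0578 m and d₂ = 0.0652 m.
B₁ = 8.10×10⁻⁵ T, B₂ = 1.33×10⁻⁵ T.
Between parallel currents the two contributions point in opposite directions, so they subtract. B = |B₁ − B₂| = |8.10×10⁻⁵ − 1.33×10⁻⁵| = 6.77×10⁻⁵ T.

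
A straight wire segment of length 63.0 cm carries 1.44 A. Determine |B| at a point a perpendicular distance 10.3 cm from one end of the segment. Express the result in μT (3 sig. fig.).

B ≈ 1.38 μT

For a finite straight segment, B = (μ₀I/4πd)(sinθ₁ + sinθ₂), where θ₁, θ₂ are the angles from the perpendicular to each end.
The perpendicular foot is at one end, so the two end-offsets along the wire are 0 and L = 0.63 m.
sinθ₁ = 0/√(0²+0.103²) = 0.0000; sinθ₂ = 0.63/√(0.63²+0.103²) = 0.9869.
B = (4π×10⁻⁷ × 1.44) / (4π × 0.103) × (0.0000 + 0.9869) = 1.38×10⁻⁶ T.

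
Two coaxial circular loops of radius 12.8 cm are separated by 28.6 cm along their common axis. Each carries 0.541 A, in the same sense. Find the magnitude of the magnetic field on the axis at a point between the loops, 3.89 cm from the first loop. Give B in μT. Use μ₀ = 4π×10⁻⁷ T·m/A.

B ≈ 2.58 μT

Each loop contributes B = μ₀IR²/[2(R²+z²)^(3/2)] on the axis, with z measured from that loop.
Loop 1 (z = 0.0389 m): B₁ = 2.33×10⁻⁶ T. Loop 2 (z = 0.2471 m): B₂ = 2.58×10⁻⁷ T.
The fields add: B = B₁ + B₂ = 2.58×10⁻⁶ T.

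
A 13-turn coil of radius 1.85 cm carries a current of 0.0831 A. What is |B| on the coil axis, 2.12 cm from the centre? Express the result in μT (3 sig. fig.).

B ≈ 10.4 μT

For an N-turn flat coil, B = Nμ₀IR²/[2(R²+z²)^(3/2)] with R = 0.0185 m, z = 0.0212 m.
B = 13 × 8.02×10⁻⁷ T = 1.04×10⁻⁵ T.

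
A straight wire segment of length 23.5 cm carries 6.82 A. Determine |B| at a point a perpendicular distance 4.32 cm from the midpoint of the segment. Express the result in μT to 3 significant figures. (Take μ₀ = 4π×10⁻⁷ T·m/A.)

B ≈ 29.6 μT

For a finite straight segment, B = (μ₀I/4πd)(sinθ₁ + sinθ₂), where θ₁, θ₂ are the angles from the perpendicular to each end.
The perpendicular from the point meets the wire at its midpoint, so each end is L/2 = 0.1175 m away along the wire.
sinθ₁ = 0.1175/√(0.1175²+0.0432²) = 0.9386; sinθ₂ = 0.1175/√(0.1175²+0.0432²) = 0.9386.
B = (4π×10⁻⁷ × 6.82) / (4π × 0.0432) × (0.9386 + 0.9386) = 2.96×10⁻⁵ T.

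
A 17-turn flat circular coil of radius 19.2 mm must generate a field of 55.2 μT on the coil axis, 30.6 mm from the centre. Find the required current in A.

For an N-turn coil, B = Nμ₀IR²/[2(R²+z²)^(3/2)] with R = 0.0192 m, z = 0.0306 m, so I = 2B(R²+z²)^(3/2)/(Nμ₀R²) = 2 × 5.52×10⁻⁵ × 4.71×10⁻⁵ / (17 × 4π×10⁻⁷ × 0.0003686) = 0.661 A.

I ≈ 0.661 A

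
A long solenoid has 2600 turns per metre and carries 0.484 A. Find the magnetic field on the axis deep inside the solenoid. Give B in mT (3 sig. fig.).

Inside a long solenoid, B = μ₀nI with n = 2600 turns/m.
B = 4π×10⁻⁷ × 2600 × 0.484 = 1.58×10⁻³ T.

B ≈ 1.58 mT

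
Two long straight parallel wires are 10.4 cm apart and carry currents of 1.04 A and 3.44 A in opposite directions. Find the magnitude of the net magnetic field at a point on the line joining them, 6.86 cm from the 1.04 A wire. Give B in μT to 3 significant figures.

Each long wire gives B = μ₀I/(2πd). Distances are d₁ = 0.0686 m and d₂ = 0.0354 m.
B₁ = 3.03×10⁻⁶ T, B₂ = 1.94×10⁻⁵ T.
Between antiparallel currents both contributions point the same way, so they add. B = B₁ + B₂ = 3.03×10⁻⁶ + 1.94×10⁻⁵ = 2.25×10⁻⁵ T.

B ≈ 22.5 μT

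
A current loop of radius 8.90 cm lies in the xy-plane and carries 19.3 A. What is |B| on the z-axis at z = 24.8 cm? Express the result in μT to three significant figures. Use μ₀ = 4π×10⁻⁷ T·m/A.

B ≈ 5.25 μT

On the axis of a circular loop, B = μ₀IR² / [2(R²+z²)^(3/2)].
R² + z² = (0.089)² + (0.248)² = 0.06943 m², and (R²+z²)^(3/2) = 1.83×10⁻² m³.
B = (4π×10⁻⁷ × 19.3 × 0.007921) / (2 × 1.83×10⁻²) = 5.25×10⁻⁶ T.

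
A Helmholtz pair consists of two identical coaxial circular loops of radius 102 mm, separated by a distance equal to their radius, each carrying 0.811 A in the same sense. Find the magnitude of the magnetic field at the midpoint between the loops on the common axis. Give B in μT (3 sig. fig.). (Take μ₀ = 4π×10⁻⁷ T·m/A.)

Each loop contributes B = μ₀IR²/[2(R²+z²)^(3/2)] on the axis, with z measured from that loop.
Loop 1 (z = 0.051 m): B₁ = 3.57×10⁻⁶ T. Loop 2 (z = 0.051 m): B₂ = 3.57×10⁻⁶ T.
The fields add: B = B₁ + B₂ = 7.15×10⁻⁶ T.

B ≈ 7.15 μT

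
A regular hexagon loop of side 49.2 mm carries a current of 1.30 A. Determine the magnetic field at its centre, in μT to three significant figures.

B ≈ 18.3 μT

Each side is a finite straight segment at perpendicular distance d = a/(2 tan(π/6)) = 0.04261 m from the centre, with end-angles ±π/6.
One side contributes B₁ = (μ₀I/4πd)·2 sin(π/6) = 3.05×10⁻⁶ T.
All 6 sides add in the same direction: B = 6 × 3.05×10⁻⁶ = 1.83×10⁻⁵ T.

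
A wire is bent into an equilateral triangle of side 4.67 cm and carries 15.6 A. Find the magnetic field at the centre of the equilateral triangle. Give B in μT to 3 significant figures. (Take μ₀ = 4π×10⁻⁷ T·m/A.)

Each side is a finite straight segment at perpendicular distance d = a/(2 tan(π/3)) = 0.01348 m from the centre, with end-angles ±π/3.
One side contributes B₁ = (μ₀I/4πd)·2 sin(π/3) = 2.00×10⁻⁴ T.
All 3 sides add in the same direction: B = 3 × 2.00×10⁻⁴ = 6.01×10⁻⁴ T.

B ≈ 601 μT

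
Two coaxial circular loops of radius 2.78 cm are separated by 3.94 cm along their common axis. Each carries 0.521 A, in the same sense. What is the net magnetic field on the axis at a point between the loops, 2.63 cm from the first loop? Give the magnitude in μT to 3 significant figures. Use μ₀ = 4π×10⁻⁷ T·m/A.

B ≈ 13.2 μT

Each loop contributes B = μ₀IR²/[2(R²+z²)^(3/2)] on the axis, with z measured from that loop.
Loop 1 (z = 0.0263 m): B₁ = 4.51×10⁻⁶ T. Loop 2 (z = 0.0131 m): B₂ = 8.72×10⁻⁶ T.
The fields add: B = B₁ + B₂ = 1.32×10⁻⁵ T.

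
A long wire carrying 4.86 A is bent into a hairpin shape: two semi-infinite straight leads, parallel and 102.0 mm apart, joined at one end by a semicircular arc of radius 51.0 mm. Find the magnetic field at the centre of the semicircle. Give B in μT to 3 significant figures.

The semicircular arc contributes B_arc = μ₀I·π/(4πR) = μ₀I/(4R) = 2.99×10⁻⁵ T.
Each semi-infinite lead is at perpendicular distance R = 0.051 m from the centre, with the perpendicular foot at its near end, so it contributes μ₀I/(4πR); both point the same way, together 1.91×10⁻⁵ T.
Arc and leads all point the same direction: B = 2.99×10⁻⁵ + 1.91×10⁻⁵ = 4.90×10⁻⁵ T.

B ≈ 49.0 μT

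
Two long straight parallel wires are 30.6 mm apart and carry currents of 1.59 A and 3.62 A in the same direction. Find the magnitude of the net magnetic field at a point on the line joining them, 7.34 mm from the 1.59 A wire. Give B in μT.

B ≈ 12.2 μT

Each long wire gives B = μ₀I/(2πd). Distances are d₁ = 0.00734 m and d₂ = 0.02326 m.
B₁ = 4.33×10⁻⁵ T, B₂ = 3.11×10⁻⁵ T.
Between parallel currents the two contributions point in opposite directions, so they subtract. B = |B₁ − B₂| = |4.33×10⁻⁵ − 3.11×10⁻⁵| = 1.22×10⁻⁵ T.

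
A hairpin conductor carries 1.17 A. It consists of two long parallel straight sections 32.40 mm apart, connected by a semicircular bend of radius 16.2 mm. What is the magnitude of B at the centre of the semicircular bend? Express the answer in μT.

The semicircular arc contributes B_arc = μ₀I·π/(4πR) = μ₀I/(4R) = 2.27×10⁻⁵ T.
Each semi-infinite lead is at perpendicular distance R = 0.0162 m from the centre, with the perpendicular foot at its near end, so it contributes μ₀I/(4πR); both point the same way, together 1.44×10⁻⁵ T.
Arc and leads all point the same direction: B = 2.27×10⁻⁵ + 1.44×10⁻⁵ = 3.71×10⁻⁵ T.

B ≈ 37.1 μT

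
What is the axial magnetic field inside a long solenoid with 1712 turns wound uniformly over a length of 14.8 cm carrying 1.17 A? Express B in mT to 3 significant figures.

Inside a long solenoid, B = μ₀nI with n = 1.157×10⁴ turns/m.
B = 4π×10⁻⁷ × 1.157×10⁴ × 1.17 = 1.70×10⁻² T.

B ≈ 17.0 mT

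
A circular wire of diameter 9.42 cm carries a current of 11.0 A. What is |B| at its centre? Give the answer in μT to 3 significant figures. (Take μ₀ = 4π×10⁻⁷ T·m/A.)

At the centre of a circular loop the Biot–Savart law gives B = μ₀I/(2R) (so R = 0.0471 m).
B = (4π×10⁻⁷ × 11.0) / (2 × 0.0471) = 1.47×10⁻⁴ T.

B ≈ 147 μT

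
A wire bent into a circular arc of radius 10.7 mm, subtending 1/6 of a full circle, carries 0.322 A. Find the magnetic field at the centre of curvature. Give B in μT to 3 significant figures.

B ≈ 3.15 μT

The Biot–Savart field of a circular arc at its centre is B = μ₀Iφ/(4πR), with φ = 1.047 rad.
B = (4π×10⁻⁷ × 0.322 × 1.047) / (4π × 0.0107) = 3.15×10⁻⁶ T.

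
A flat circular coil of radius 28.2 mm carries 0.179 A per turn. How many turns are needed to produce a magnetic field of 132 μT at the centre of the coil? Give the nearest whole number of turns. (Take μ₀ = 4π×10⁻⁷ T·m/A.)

For an N-turn coil, B = Nμ₀I/(2R). A single turn gives B₁ = 3.99×10⁻⁶ T with R = 0.0282 m.
N = B/B₁ = 1.32×10⁻⁴ / 3.99×10⁻⁶ = 33.10.

N = 33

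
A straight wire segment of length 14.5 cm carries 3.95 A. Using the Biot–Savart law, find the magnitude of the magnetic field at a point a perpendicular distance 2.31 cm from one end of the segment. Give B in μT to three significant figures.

For a finite straight segment, B = (μ₀I/4πd)(sinθ₁ + sinθ₂), where θ₁, θ₂ are the angles from the perpendicular to each end.
The perpendicular foot is at one end, so the two end-offsets along the wire are 0 and L = 0.145 m.
sinθ₁ = 0/√(0²+0.0231²) = 0.0000; sinθ₂ = 0.145/√(0.145²+0.0231²) = 0.9875.
B = (4π×10⁻⁷ × 3.95) / (4π × 0.0231) × (0.0000 + 0.9875) = 1.69×10⁻⁵ T.

B ≈ 16.9 μT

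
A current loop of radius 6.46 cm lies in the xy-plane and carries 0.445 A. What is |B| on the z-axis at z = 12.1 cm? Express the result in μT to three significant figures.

B ≈ 0.452 μT

On the axis of a circular loop, B = μ₀IR² / [2(R²+z²)^(3/2)].
R² + z² = (0.0646)² + (0.121)² = 0.01881 m², and (R²+z²)^(3/2) = 2.58×10⁻³ m³.
B = (4π×10⁻⁷ × 0.445 × 0.004173) / (2 × 2.58×10⁻³) = 4.52×10⁻⁷ T.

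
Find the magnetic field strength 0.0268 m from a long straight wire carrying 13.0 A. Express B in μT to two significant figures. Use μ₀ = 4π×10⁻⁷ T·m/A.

For an infinitely long straight wire, B = μ₀I/(2πd).
B = (4π×10⁻⁷ × 13.0) / (2π × 0.0268) = 9.70×10⁻⁵ T.

B ≈ 97 μT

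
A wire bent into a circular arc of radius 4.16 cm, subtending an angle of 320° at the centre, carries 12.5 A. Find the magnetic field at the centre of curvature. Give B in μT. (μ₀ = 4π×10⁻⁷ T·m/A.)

B ≈ 168 μT

The Biot–Savart field of a circular arc at its centre is B = μ₀Iφ/(4πR), with φ = 5.585 rad.
B = (4π×10⁻⁷ × 12.5 × 5.585) / (4π × 0.0416) = 1.68×10⁻⁴ T.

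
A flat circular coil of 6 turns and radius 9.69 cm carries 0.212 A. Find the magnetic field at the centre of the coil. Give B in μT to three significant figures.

For an N-turn flat coil, B = Nμ₀I/(2R) with R = 0.0969 m.
B = 6 × 1.37×10⁻⁶ T = 8.25×10⁻⁶ T.

B ≈ 8.25 μT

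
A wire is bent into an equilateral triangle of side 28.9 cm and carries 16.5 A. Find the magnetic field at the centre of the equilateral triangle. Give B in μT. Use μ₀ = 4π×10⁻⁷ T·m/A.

Each side is a finite straight segment at perpendicular distance d = a/(2 tan(π/3)) = 0.08343 m from the centre, with end-angles ±π/3.
One side contributes B₁ = (μ₀I/4πd)·2 sin(π/3) = 3.43×10⁻⁵ T.
All 3 sides add in the same direction: B = 3 × 3.43×10⁻⁵ = 1.03×10⁻⁴ T.

B ≈ 103 μT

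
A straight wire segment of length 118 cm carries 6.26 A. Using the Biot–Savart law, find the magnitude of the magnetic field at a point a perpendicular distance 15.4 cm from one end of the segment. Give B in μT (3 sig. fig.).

B ≈ 4.03 μT

For a finite straight segment, B = (μ₀I/4πd)(sinθ₁ + sinθ₂), where θ₁, θ₂ are the angles from the perpendicular to each end.
The perpendicular foot is at one end, so the two end-offsets along the wire are 0 and L = 1.18 m.
sinθ₁ = 0/√(0²+0.154²) = 0.0000; sinθ₂ = 1.18/√(1.18²+0.154²) = 0.9916.
B = (4π×10⁻⁷ × 6.26) / (4π × 0.154) × (0.0000 + 0.9916) = 4.03×10⁻⁶ T.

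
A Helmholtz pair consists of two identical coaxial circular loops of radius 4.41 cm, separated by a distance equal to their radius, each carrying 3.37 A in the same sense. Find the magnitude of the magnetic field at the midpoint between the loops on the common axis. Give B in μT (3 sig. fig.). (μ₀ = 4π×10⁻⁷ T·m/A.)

B ≈ 68.7 μT

Each loop contributes B = μ₀IR²/[2(R²+z²)^(3/2)] on the axis, with z measured from that loop.
Loop 1 (z = 0.02205 m): B₁ = 3.44×10⁻⁵ T. Loop 2 (z = 0.02205 m): B₂ = 3.44×10⁻⁵ T.
The fields add: B = B₁ + B₂ = 6.87×10⁻⁵ T.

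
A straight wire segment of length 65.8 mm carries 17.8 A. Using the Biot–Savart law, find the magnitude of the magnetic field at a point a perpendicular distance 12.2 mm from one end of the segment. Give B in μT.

For a finite straight segment, B = (μ₀I/4πd)(sinθ₁ + sinθ₂), where θ₁, θ₂ are the angles from the perpendicular to each end.
The perpendicular foot is at one end, so the two end-offsets along the wire are 0 and L = 0.0658 m.
sinθ₁ = 0/√(0²+0.0122²) = 0.0000; sinθ₂ = 0.0658/√(0.0658²+0.0122²) = 0.9832.
B = (4π×10⁻⁷ × 17.8) / (4π × 0.0122) × (0.0000 + 0.9832) = 1.43×10⁻⁴ T.

B ≈ 143 μT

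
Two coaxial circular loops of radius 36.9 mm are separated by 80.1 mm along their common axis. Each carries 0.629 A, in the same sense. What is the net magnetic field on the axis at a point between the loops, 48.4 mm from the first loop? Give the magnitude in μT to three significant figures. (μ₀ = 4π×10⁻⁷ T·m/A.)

B ≈ 7.06 μT

Each loop contributes B = μ₀IR²/[2(R²+z²)^(3/2)] on the axis, with z measured from that loop.
Loop 1 (z = 0.0484 m): B₁ = 2.39×10⁻⁶ T. Loop 2 (z = 0.0317 m): B₂ = 4.67×10⁻⁶ T.
The fields add: B = B₁ + B₂ = 7.06×10⁻⁶ T.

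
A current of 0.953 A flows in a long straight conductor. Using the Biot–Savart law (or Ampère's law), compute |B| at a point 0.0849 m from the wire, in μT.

B ≈ 2.24 μT

For an infinitely long straight wire, B = μ₀I/(2πd).
B = (4π×10⁻⁷ × 0.953) / (2π × 0.0849) = 2.24×10⁻⁶ T.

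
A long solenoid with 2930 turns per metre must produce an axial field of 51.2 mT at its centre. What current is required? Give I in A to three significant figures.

I ≈ 13.9 A

Inside a long solenoid B = μ₀nI with n = 2930 m⁻¹, so I = B/(μ₀n).
I = 5.12×10⁻² / (4π×10⁻⁷ × 2930) = 13.9 A.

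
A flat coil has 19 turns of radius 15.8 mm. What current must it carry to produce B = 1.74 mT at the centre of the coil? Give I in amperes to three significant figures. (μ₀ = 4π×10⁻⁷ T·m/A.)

I ≈ 2.30 A

For an N-turn coil, B = Nμ₀I/(2R) with R = 0.0158 m, so I = 2RB/(Nμ₀) = 2 × 0.0158 × 1.74×10⁻³ / (19 × 4π×10⁻⁷) = 2.30 A.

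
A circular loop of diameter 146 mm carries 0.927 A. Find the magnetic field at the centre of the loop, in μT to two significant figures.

B ≈ 8.0 μT

At the centre of a circular loop the Biot–Savart law gives B = μ₀I/(2R) (so R = 0.073 m).
B = (4π×10⁻⁷ × 0.927) / (2 × 0.073) = 7.98×10⁻⁶ T.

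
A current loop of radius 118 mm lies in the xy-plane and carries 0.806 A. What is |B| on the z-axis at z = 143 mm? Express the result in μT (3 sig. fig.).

B ≈ 1.11 μT

On the axis of a circular loop, B = μ₀IR² / [2(R²+z²)^(3/2)].
R² + z² = (0.118)² + (0.143)² = 0.03437 m², and (R²+z²)^(3/2) = 6.37×10⁻³ m³.
B = (4π×10⁻⁷ × 0.806 × 0.01392) / (2 × 6.37×10⁻³) = 1.11×10⁻⁶ T.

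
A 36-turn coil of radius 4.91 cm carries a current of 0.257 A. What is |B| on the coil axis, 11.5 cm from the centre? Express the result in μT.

For an N-turn flat coil, B = Nμ₀IR²/[2(R²+z²)^(3/2)] with R = 0.0491 m, z = 0.115 m.
B = 36 × 1.99×10⁻⁷ T = 7.17×10⁻⁶ T.

B ≈ 7.17 μT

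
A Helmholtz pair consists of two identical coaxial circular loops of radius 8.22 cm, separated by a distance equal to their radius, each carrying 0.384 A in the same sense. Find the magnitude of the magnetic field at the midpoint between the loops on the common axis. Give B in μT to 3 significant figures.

B ≈ 4.20 μT

Each loop contributes B = μ₀IR²/[2(R²+z²)^(3/2)] on the axis, with z measured from that loop.
Loop 1 (z = 0.0411 m): B₁ = 2.10×10⁻⁶ T. Loop 2 (z = 0.0411 m): B₂ = 2.10×10⁻⁶ T.
The fields add: B = B₁ + B₂ = 4.20×10⁻⁶ T.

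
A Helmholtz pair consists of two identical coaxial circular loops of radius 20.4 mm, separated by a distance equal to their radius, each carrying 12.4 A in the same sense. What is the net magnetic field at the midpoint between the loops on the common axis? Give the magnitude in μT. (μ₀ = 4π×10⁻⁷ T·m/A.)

Each loop contributes B = μ₀IR²/[2(R²+z²)^(3/2)] on the axis, with z measured from that loop.
Loop 1 (z = 0.0102 m): B₁ = 2.73×10⁻⁴ T. Loop 2 (z = 0.0102 m): B₂ = 2.73×10⁻⁴ T.
The fields add: B = B₁ + B₂ = 5.47×10⁻⁴ T.

B ≈ 547 μT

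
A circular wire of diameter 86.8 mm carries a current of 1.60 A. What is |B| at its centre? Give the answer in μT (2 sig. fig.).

B ≈ 23 μT

At the centre of a circular loop the Biot–Savart law gives B = μ₀I/(2R) (so R = 0.0434 m).
B = (4π×10⁻⁷ × 1.60) / (2 × 0.0434) = 2.32×10⁻⁵ T.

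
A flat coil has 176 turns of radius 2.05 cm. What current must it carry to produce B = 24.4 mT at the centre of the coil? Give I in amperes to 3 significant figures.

For an N-turn coil, B = Nμ₀I/(2R) with R = 0.0205 m, so I = 2RB/(Nμ₀) = 2 × 0.0205 × 2.44×10⁻² / (176 × 4π×10⁻⁷) = 4.52 A.

I ≈ 4.52 A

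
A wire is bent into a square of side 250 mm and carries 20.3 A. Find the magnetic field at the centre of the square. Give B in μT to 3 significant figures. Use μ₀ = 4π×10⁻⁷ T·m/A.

B ≈ 91.9 μT

Each side is a finite straight segment at perpendicular distance d = a/(2 tan(π/4)) = 0.125 m from the centre, with end-angles ±π/4.
One side contributes B₁ = (μ₀I/4πd)·2 sin(π/4) = 2.30×10⁻⁵ T.
All 4 sides add in the same direction: B = 4 × 2.30×10⁻⁵ = 9.19×10⁻⁵ T.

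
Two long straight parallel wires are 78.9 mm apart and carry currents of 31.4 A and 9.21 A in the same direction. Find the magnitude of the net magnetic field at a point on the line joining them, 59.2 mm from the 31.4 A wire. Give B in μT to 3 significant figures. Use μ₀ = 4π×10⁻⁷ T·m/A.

Each long wire gives B = μ₀I/(2πd). Distances are d₁ = 0.0592 m and d₂ = 0.0197 m.
B₁ = 1.06×10⁻⁴ T, B₂ = 9.35×10⁻⁵ T.
Between parallel currents the two contributions point in opposite directions, so they subtract. B = |B₁ − B₂| = |1.06×10⁻⁴ − 9.35×10⁻⁵| = 1.26×10⁻⁵ T.

B ≈ 12.6 μT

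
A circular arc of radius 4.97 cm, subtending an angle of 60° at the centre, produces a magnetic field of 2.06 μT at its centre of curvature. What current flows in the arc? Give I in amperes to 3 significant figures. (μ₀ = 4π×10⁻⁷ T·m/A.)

For a circular arc, B = μ₀Iφ/(4πR) with φ in radians; here φ = 1.047 rad.
So I = 4πRB/(μ₀φ) = 4π × 0.0497 × 2.06×10⁻⁶ / (4π×10⁻⁷ × 1.047) = 0.978 A.

I ≈ 0.978 A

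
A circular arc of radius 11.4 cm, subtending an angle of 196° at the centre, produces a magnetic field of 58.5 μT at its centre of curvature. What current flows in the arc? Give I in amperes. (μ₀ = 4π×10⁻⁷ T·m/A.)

I ≈ 19.5 A

For a circular arc, B = μ₀Iφ/(4πR) with φ in radians; here φ = 3.421 rad.
So I = 4πRB/(μ₀φ) = 4π × 0.114 × 5.85×10⁻⁵ / (4π×10⁻⁷ × 3.421) = 19.5 A.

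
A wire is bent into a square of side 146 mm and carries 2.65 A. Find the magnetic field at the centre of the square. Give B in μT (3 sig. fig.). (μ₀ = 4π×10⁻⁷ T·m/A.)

B ≈ 20.5 μT

Each side is a finite straight segment at perpendicular distance d = a/(2 tan(π/4)) = 0.073 m from the centre, with end-angles ±π/4.
One side contributes B₁ = (μ₀I/4πd)·2 sin(π/4) = 5.13×10⁻⁶ T.
All 4 sides add in the same direction: B = 4 × 5.13×10⁻⁶ = 2.05×10⁻⁵ T.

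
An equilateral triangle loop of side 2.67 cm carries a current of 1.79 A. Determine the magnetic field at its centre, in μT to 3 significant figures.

B ≈ 121 μT

Each side is a finite straight segment at perpendicular distance d = a/(2 tan(π/3)) = 0.007708 m from the centre, with end-angles ±π/3.
One side contributes B₁ = (μ₀I/4πd)·2 sin(π/3) = 4.02×10⁻⁵ T.
All 3 sides add in the same direction: B = 3 × 4.02×10⁻⁵ = 1.21×10⁻⁴ T.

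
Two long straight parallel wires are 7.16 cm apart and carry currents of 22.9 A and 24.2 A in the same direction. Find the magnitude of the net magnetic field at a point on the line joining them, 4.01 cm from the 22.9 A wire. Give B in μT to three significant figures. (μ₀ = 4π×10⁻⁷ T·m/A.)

B ≈ 39.4 μT

Each long wire gives B = μ₀I/(2πd). Distances are d₁ = 0.0401 m and d₂ = 0.0315 m.
B₁ = 1.14×10⁻⁴ T, B₂ = 1.54×10⁻⁴ T.
Between parallel currents the two contributions point in opposite directions, so they subtract. B = |B₁ − B₂| = |1.14×10⁻⁴ − 1.54×10⁻⁴| = 3.94×10⁻⁵ T.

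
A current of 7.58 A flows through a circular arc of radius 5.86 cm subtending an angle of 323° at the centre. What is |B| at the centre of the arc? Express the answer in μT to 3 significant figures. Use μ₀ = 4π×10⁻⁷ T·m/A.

The Biot–Savart field of a circular arc at its centre is B = μ₀Iφ/(4πR), with φ = 5.637 rad.
B = (4π×10⁻⁷ × 7.58 × 5.637) / (4π × 0.0586) = 7.29×10⁻⁵ T.

B ≈ 72.9 μT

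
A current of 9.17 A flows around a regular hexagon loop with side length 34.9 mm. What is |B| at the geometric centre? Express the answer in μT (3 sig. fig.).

B ≈ 182 μT

Each side is a finite straight segment at perpendicular distance d = a/(2 tan(π/6)) = 0.03022 m from the centre, with end-angles ±π/6.
One side contributes B₁ = (μ₀I/4πd)·2 sin(π/6) = 3.03×10⁻⁵ T.
All 6 sides add in the same direction: B = 6 × 3.03×10⁻⁵ = 1.82×10⁻⁴ T.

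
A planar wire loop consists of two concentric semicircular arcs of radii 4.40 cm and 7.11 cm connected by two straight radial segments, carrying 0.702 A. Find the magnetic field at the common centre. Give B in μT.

The radial connectors point toward the centre, so dl × r̂ = 0 and they contribute nothing.
Each semicircle gives μ₀I/(4R): inner arc 5.01×10⁻⁶ T, outer arc 3.10×10⁻⁶ T.
The two arcs carry current in opposite angular senses, so their fields oppose: B = |5.01×10⁻⁶ − 3.10×10⁻⁶| = 1.91×10⁻⁶ T.

B ≈ 1.91 μT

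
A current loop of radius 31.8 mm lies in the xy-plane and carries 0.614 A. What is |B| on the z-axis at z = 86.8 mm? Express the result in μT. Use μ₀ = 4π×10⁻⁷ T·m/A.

B ≈ 0.494 μT

On the axis of a circular loop, B = μ₀IR² / [2(R²+z²)^(3/2)].
R² + z² = (0.0318)² + (0.0868)² = 0.008545 m², and (R²+z²)^(3/2) = 7.90×10⁻⁴ m³.
B = (4π×10⁻⁷ × 0.614 × 0.001011) / (2 × 7.90×10⁻⁴) = 4.94×10⁻⁷ T.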